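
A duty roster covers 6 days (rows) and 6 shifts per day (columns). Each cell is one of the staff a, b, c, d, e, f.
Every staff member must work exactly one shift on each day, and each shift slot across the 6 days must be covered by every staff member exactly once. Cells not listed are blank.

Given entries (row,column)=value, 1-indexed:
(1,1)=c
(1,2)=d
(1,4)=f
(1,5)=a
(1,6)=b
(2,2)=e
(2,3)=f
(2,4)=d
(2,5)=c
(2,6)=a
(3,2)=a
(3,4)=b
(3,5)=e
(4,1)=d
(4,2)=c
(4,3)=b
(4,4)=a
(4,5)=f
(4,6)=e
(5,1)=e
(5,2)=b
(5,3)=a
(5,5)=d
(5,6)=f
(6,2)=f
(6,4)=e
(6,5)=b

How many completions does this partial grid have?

Day 1, shift 3: eliminating its day and shift leaves {e}.
Day 2, shift 1: eliminating its day and shift leaves {b}.
Day 3, shift 1: eliminating its day and shift leaves {f}.
Day 3, shift 3: eliminating its day and shift leaves {c, d}.
Day 3, shift 6: eliminating its day and shift leaves {c, d}.
Day 5, shift 4: eliminating its day and shift leaves {c}.
Day 6, shift 1: eliminating its day and shift leaves {a}.
Day 6, shift 3: eliminating its day and shift leaves {c, d}.
Day 6, shift 6: eliminating its day and shift leaves {c, d}.
Enumerating the assignments across these blanks that avoid any day or shift repeat gives 2 completions.

2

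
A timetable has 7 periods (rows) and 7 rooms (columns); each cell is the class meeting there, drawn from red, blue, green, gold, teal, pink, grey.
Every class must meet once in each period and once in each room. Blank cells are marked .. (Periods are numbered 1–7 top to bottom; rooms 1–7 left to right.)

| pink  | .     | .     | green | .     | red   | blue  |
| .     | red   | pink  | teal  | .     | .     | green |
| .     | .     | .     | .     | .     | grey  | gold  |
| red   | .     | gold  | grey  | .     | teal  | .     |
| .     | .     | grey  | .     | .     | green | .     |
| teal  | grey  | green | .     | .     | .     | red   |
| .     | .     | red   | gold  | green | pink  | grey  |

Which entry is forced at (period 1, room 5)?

Period 1, room 3: period 1 has {red, blue, green, pink} and room 3 has {red, green, gold, pink, grey}, leaving only teal.
Period 1, room 2: period 1 has {red, blue, green, teal, pink} and room 2 has {red, grey}, leaving only gold.
Period 1 already has {red, blue, green, gold, teal, pink} and room 5 already has {green}, so period 1, room 5 must be grey.

grey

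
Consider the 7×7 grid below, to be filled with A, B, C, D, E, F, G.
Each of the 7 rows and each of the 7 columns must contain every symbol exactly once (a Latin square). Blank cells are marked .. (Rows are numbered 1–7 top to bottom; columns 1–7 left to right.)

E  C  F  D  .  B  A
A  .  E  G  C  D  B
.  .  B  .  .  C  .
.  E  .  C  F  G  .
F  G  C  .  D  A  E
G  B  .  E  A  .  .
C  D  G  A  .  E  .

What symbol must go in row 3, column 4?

F

Row 3 already has {B, C} and column 4 already has {A, C, D, E, G}, so row 3, column 4 must be F.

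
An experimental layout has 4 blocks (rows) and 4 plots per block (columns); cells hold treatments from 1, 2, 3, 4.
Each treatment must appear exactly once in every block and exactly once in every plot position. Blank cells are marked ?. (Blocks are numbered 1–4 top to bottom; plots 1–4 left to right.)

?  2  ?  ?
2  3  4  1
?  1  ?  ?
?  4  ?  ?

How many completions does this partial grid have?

Block 1, plot 1: eliminating its block and plot leaves {1, 3, 4}.
Block 1, plot 3: eliminating its block and plot leaves {1, 3}.
Block 1, plot 4: eliminating its block and plot leaves {3, 4}.
Block 3, plot 1: eliminating its block and plot leaves {3, 4}.
Block 3, plot 3: eliminating its block and plot leaves {2, 3}.
Block 3, plot 4: eliminating its block and plot leaves {2, 3, 4}.
Block 4, plot 1: eliminating its block and plot leaves {1, 3}.
Block 4, plot 3: eliminating its block and plot leaves {1, 2, 3}.
Block 4, plot 4: eliminating its block and plot leaves {2, 3}.
Enumerating the assignments across these blanks that avoid any block or plot repeat gives 4 completions.

4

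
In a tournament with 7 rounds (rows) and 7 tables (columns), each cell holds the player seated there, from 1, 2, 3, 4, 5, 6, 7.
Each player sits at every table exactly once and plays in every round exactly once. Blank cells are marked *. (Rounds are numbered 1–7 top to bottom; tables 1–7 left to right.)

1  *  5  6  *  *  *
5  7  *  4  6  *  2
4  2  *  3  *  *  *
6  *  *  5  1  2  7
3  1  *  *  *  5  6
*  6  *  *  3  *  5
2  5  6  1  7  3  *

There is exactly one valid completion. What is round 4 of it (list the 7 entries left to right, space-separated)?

Round 2, table 6: round 2 has {2, 4, 5, 6, 7} and table 6 has {2, 3, 5}, leaving only 1.
Round 2, table 3: round 2 has {1, 2, 4, 5, 6, 7} and table 3 has {5, 6}, leaving only 3.
Round 4, table 3: round 4 has {1, 2, 5, 6, 7} and table 3 has {3, 5, 6}, leaving only 4.
Round 4, table 2: round 4 has {1, 2, 4, 5, 6, 7} and table 2 has {1, 2, 5, 6, 7}, leaving only 3.
So round 4 reads: 6 3 4 5 1 2 7.

6 3 4 5 1 2 7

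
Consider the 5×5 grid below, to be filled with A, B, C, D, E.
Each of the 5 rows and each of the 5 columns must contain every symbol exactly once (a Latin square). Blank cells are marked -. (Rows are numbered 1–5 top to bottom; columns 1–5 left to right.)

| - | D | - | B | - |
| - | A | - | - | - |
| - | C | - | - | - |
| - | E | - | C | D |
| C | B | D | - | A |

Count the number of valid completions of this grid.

3

Row 1, column 1: eliminating its row and column leaves {A, E}.
Row 1, column 3: eliminating its row and column leaves {A, C, E}.
Row 1, column 5: eliminating its row and column leaves {C, E}.
Row 2, column 1: eliminating its row and column leaves {B, D, E}.
Row 2, column 3: eliminating its row and column leaves {B, C, E}.
Row 2, column 4: eliminating its row and column leaves {D, E}.
Row 2, column 5: eliminating its row and column leaves {B, C, E}.
Row 3, column 1: eliminating its row and column leaves {A, B, D, E}.
Row 3, column 3: eliminating its row and column leaves {A, B, E}.
Row 3, column 4: eliminating its row and column leaves {A, D, E}.
Row 3, column 5: eliminating its row and column leaves {B, E}.
Row 4, column 1: eliminating its row and column leaves {A, B}.
Row 4, column 3: eliminating its row and column leaves {A, B}.
Row 5, column 4: eliminating its row and column leaves {E}.
Enumerating the assignments across these blanks that avoid any row or column repeat gives 3 completions.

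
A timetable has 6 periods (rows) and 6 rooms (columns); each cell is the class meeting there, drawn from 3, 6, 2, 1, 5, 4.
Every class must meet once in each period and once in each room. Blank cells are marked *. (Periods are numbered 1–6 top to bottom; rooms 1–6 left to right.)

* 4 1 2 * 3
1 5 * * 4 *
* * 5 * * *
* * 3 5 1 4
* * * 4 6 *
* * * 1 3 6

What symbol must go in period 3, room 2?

Period 1, room 5: period 1 has {3, 2, 1, 4} and room 5 has {3, 6, 1, 4}, leaving only 5.
Period 1, room 1: period 1 has {3, 2, 1, 5, 4} and room 1 has {1}, leaving only 6.
Period 2, room 6: period 2 has {1, 5, 4} and room 6 has {3, 6, 4}, leaving only 2.
Period 2, room 3: period 2 has {2, 1, 5, 4} and room 3 has {3, 1, 5}, leaving only 6.
Period 2, room 4: period 2 has {6, 2, 1, 5, 4} and room 4 has {2, 1, 5, 4}, leaving only 3.
Period 3, room 4: period 3 has {5} and room 4 has {3, 2, 1, 5, 4}, leaving only 6.
Period 3, room 5: period 3 has {6, 5} and room 5 has {3, 6, 1, 5, 4}, leaving only 2.
Period 3, room 6: period 3 has {6, 2, 5} and room 6 has {3, 6, 2, 4}, leaving only 1.
Period 3 already has {6, 2, 1, 5} and room 2 already has {5, 4}, so period 3, room 2 must be 3.

3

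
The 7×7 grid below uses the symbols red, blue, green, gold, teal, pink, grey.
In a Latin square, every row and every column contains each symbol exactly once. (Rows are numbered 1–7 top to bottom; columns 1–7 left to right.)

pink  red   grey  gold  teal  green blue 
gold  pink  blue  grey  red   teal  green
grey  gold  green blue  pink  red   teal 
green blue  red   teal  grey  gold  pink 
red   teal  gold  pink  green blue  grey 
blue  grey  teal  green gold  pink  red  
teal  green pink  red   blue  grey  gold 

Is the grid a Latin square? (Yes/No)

Each row is a permutation of the 7 symbols, and so is each column.

Yes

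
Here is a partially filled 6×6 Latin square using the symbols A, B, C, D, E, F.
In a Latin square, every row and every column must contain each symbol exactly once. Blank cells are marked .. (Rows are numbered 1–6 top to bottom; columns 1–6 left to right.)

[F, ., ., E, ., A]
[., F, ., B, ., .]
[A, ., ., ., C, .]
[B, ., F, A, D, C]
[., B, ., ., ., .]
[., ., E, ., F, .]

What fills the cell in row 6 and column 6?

Row 1, column 5: row 1 has {A, E, F} and column 5 has {C, D, F}, leaving only B.
Row 4, column 2: row 4 has {A, B, C, D, F} and column 2 has {B, F}, leaving only E.
Row 3, column 2: row 3 has {A, C} and column 2 has {B, E, F}, leaving only D.
Row 1, column 2: row 1 has {A, B, E, F} and column 2 has {B, D, E, F}, leaving only C.
Row 1, column 3: row 1 has {A, B, C, E, F} and column 3 has {E, F}, leaving only D.
Row 3, column 3: row 3 has {A, C, D} and column 3 has {D, E, F}, leaving only B.
Row 3, column 4: row 3 has {A, B, C, D} and column 4 has {A, B, E}, leaving only F.
Row 3, column 6: row 3 has {A, B, C, D, F} and column 6 has {A, C}, leaving only E.
Row 2, column 6: row 2 has {B, F} and column 6 has {A, C, E}, leaving only D.
Row 6 already has {E, F} and column 6 already has {A, C, D, E}, so row 6, column 6 must be B.

B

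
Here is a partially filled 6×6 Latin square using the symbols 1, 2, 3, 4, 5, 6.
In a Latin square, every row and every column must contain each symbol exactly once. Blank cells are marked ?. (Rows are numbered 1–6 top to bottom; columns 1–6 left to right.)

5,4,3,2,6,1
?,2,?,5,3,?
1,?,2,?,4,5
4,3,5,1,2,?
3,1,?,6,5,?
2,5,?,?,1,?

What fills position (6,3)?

6

Row 2, column 1: row 2 has {2, 3, 5} and column 1 has {1, 2, 3, 4, 5}, leaving only 6.
Row 2, column 6: row 2 has {2, 3, 5, 6} and column 6 has {1, 5}, leaving only 4.
Row 2, column 3: row 2 has {2, 3, 4, 5, 6} and column 3 has {2, 3, 5}, leaving only 1.
Row 3, column 2: row 3 has {1, 2, 4, 5} and column 2 has {1, 2, 3, 4, 5}, leaving only 6.
Row 3, column 4: row 3 has {1, 2, 4, 5, 6} and column 4 has {1, 2, 5, 6}, leaving only 3.
Row 4, column 6: row 4 has {1, 2, 3, 4, 5} and column 6 has {1, 4, 5}, leaving only 6.
Row 5, column 3: row 5 has {1, 3, 5, 6} and column 3 has {1, 2, 3, 5}, leaving only 4.
Row 6 already has {1, 2, 5} and column 3 already has {1, 2, 3, 4, 5}, so row 6, column 3 must be 6.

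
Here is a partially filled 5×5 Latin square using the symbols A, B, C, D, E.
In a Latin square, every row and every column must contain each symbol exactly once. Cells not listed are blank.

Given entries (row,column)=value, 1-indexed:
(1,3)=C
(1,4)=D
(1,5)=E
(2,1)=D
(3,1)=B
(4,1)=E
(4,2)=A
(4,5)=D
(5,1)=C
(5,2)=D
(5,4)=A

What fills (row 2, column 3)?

A

Row 1, column 1: row 1 has {C, D, E} and column 1 has {B, C, D, E}, leaving only A.
Row 1, column 2: row 1 has {A, C, D, E} and column 2 has {A, D}, leaving only B.
Row 4, column 3: row 4 has {A, D, E} and column 3 has {C}, leaving only B.
Row 4, column 4: row 4 has {A, B, D, E} and column 4 has {A, D}, leaving only C.
Row 3, column 4: row 3 has {B} and column 4 has {A, C, D}, leaving only E.
Row 2, column 4: row 2 has {D} and column 4 has {A, C, D, E}, leaving only B.
Row 3, column 2: row 3 has {B, E} and column 2 has {A, B, D}, leaving only C.
Row 2, column 2: row 2 has {B, D} and column 2 has {A, B, C, D}, leaving only E.
Row 2 already has {B, D, E} and column 3 already has {B, C}, so row 2, column 3 must be A.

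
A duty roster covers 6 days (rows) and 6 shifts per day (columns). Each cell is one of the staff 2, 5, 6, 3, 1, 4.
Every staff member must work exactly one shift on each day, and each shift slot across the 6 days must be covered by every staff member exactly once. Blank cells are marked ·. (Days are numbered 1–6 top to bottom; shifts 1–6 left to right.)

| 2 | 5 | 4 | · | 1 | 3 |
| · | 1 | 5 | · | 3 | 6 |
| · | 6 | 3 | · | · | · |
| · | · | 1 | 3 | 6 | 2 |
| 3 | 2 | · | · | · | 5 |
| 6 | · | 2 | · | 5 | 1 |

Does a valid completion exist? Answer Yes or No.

Yes

No day or shift among the givens repeats a symbol, and propagating forced cells runs into no contradiction.
One valid completion exists (for instance, 2 5 4 6 1 3 / 4 1 5 2 3 6 / 1 6 3 5 2 4 / 5 4 1 3 6 2 / 3 2 6 1 4 5 / 6 3 2 4 5 1).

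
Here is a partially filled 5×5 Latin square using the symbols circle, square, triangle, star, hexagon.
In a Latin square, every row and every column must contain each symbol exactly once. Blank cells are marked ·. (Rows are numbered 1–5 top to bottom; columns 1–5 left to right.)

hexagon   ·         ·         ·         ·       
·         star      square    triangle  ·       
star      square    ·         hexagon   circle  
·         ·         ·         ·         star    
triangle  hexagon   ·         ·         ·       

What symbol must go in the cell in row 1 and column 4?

Row 2, column 1: row 2 has {square, triangle, star} and column 1 has {triangle, star, hexagon}, leaving only circle.
Row 2, column 5: row 2 has {circle, square, triangle, star} and column 5 has {circle, star}, leaving only hexagon.
Row 3, column 3: row 3 has {circle, square, star, hexagon} and column 3 has {square}, leaving only triangle.
Row 4, column 1: row 4 has {star} and column 1 has {circle, triangle, star, hexagon}, leaving only square.
Row 4, column 4: row 4 has {square, star} and column 4 has {triangle, hexagon}, leaving only circle.
Row 4, column 2: row 4 has {circle, square, star} and column 2 has {square, star, hexagon}, leaving only triangle.
Row 1, column 2: row 1 has {hexagon} and column 2 has {square, triangle, star, hexagon}, leaving only circle.
Row 1, column 3: row 1 has {circle, hexagon} and column 3 has {square, triangle}, leaving only star.
Row 1 already has {circle, star, hexagon} and column 4 already has {circle, triangle, hexagon}, so row 1, column 4 must be square.

square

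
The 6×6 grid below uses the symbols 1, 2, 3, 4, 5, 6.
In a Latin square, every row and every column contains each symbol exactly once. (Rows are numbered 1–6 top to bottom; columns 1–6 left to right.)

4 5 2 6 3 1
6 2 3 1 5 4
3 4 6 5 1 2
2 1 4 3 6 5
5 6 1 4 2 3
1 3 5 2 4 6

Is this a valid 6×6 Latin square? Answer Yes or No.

Each row is a permutation of the 6 symbols, and so is each column.

Yes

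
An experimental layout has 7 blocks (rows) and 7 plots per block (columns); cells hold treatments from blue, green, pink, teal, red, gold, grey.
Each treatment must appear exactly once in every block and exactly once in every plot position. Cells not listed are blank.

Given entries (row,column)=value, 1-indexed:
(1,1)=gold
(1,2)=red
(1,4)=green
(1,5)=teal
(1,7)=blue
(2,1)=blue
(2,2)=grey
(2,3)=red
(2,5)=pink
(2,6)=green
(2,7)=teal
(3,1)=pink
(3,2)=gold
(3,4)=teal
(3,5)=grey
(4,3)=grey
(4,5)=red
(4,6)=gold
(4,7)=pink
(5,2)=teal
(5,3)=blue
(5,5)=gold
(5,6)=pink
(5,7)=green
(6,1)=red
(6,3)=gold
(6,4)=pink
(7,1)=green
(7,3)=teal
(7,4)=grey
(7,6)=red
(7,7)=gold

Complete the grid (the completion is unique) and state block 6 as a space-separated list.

Block 6, plot 7: block 6 has {pink, red, gold} and plot 7 has {blue, green, pink, teal, gold}, leaving only grey.
Block 1, plot 3: block 1 has {blue, green, teal, red, gold} and plot 3 has {blue, teal, red, gold, grey}, leaving only pink.
Block 1, plot 6: block 1 has {blue, green, pink, teal, red, gold} and plot 6 has {green, pink, red, gold}, leaving only grey.
Block 2, plot 4: block 2 has {blue, green, pink, teal, red, grey} and plot 4 has {green, pink, teal, grey}, leaving only gold.
Block 3, plot 3: block 3 has {pink, teal, gold, grey} and plot 3 has {blue, pink, teal, red, gold, grey}, leaving only green.
Block 3, plot 6: block 3 has {green, pink, teal, gold, grey} and plot 6 has {green, pink, red, gold, grey}, leaving only blue.
Block 6, plot 6: block 6 has {pink, red, gold, grey} and plot 6 has {blue, green, pink, red, gold, grey}, leaving only teal.
Block 3, plot 7: block 3 has {blue, green, pink, teal, gold, grey} and plot 7 has {blue, green, pink, teal, gold, grey}, leaving only red.
Block 4, plot 1: block 4 has {pink, red, gold, grey} and plot 1 has {blue, green, pink, red, gold}, leaving only teal.
Block 4, plot 4: block 4 has {pink, teal, red, gold, grey} and plot 4 has {green, pink, teal, gold, grey}, leaving only blue.
Block 4, plot 2: block 4 has {blue, pink, teal, red, gold, grey} and plot 2 has {teal, red, gold, grey}, leaving only green.
Block 6, plot 2: block 6 has {pink, teal, red, gold, grey} and plot 2 has {green, teal, red, gold, grey}, leaving only blue.
Block 6, plot 5: block 6 has {blue, pink, teal, red, gold, grey} and plot 5 has {pink, teal, red, gold, grey}, leaving only green.
So block 6 reads: red blue gold pink green teal grey.

red blue gold pink green teal grey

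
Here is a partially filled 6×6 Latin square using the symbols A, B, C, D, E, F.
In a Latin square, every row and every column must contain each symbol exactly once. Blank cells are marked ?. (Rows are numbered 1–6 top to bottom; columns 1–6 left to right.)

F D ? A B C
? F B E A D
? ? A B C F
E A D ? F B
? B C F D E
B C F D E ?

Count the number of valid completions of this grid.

1

Row 1, column 3: eliminating its row and column leaves {E}.
Row 2, column 1: eliminating its row and column leaves {C}.
Row 3, column 1: eliminating its row and column leaves {D}.
Row 3, column 2: eliminating its row and column leaves {E}.
Row 4, column 4: eliminating its row and column leaves {C}.
Row 5, column 1: eliminating its row and column leaves {A}.
Row 6, column 6: eliminating its row and column leaves {A}.
Only one assignment across all blanks avoids any row or column repeat, giving 1 completion.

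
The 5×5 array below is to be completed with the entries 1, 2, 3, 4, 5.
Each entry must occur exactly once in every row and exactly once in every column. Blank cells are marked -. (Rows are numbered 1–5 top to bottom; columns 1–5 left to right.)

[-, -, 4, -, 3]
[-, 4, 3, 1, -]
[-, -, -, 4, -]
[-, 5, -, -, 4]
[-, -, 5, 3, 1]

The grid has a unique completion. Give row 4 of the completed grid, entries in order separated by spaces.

Row 4, column 4: row 4 has {4, 5} and column 4 has {1, 3, 4}, leaving only 2.
Row 4, column 3: row 4 has {2, 4, 5} and column 3 has {3, 4, 5}, leaving only 1.
Row 4, column 1: row 4 has {1, 2, 4, 5} and column 1 has {}, leaving only 3.
So row 4 reads: 3 5 1 2 4.

3 5 1 2 4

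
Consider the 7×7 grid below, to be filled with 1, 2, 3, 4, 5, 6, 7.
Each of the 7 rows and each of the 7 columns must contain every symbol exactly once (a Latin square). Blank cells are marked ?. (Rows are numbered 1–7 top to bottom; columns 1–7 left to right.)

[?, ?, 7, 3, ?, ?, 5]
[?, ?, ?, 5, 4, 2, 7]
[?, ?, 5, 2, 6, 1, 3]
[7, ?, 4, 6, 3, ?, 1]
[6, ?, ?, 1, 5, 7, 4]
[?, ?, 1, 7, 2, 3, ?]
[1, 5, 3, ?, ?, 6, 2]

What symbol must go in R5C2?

3

Row 1, column 5: row 1 has {3, 5, 7} and column 5 has {2, 3, 4, 5, 6}, leaving only 1.
Row 1, column 6: row 1 has {1, 3, 5, 7} and column 6 has {1, 2, 3, 6, 7}, leaving only 4.
Row 1, column 1: row 1 has {1, 3, 4, 5, 7} and column 1 has {1, 6, 7}, leaving only 2.
Row 1, column 2: row 1 has {1, 2, 3, 4, 5, 7} and column 2 has {5}, leaving only 6.
Row 2, column 1: row 2 has {2, 4, 5, 7} and column 1 has {1, 2, 6, 7}, leaving only 3.
Row 2, column 2: row 2 has {2, 3, 4, 5, 7} and column 2 has {5, 6}, leaving only 1.
Row 2, column 3: row 2 has {1, 2, 3, 4, 5, 7} and column 3 has {1, 3, 4, 5, 7}, leaving only 6.
Row 3, column 1: row 3 has {1, 2, 3, 5, 6} and column 1 has {1, 2, 3, 6, 7}, leaving only 4.
Row 3, column 2: row 3 has {1, 2, 3, 4, 5, 6} and column 2 has {1, 5, 6}, leaving only 7.
Row 4, column 2: row 4 has {1, 3, 4, 6, 7} and column 2 has {1, 5, 6, 7}, leaving only 2.
Row 5 already has {1, 4, 5, 6, 7} and column 2 already has {1, 2, 5, 6, 7}, so row 5, column 2 must be 3.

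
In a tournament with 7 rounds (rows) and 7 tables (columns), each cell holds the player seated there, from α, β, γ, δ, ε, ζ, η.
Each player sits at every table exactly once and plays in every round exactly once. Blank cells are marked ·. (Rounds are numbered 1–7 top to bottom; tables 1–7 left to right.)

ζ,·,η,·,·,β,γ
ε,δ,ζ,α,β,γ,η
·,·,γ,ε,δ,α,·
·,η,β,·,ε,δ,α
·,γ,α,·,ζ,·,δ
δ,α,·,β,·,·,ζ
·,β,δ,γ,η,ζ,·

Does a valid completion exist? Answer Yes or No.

Yes

No round or table among the givens repeats a symbol, and propagating forced cells runs into no contradiction.
One valid completion exists (for instance, ζ ε η δ α β γ / ε δ ζ α β γ η / η ζ γ ε δ α β / γ η β ζ ε δ α / β γ α η ζ ε δ / δ α ε β γ η ζ / α β δ γ η ζ ε).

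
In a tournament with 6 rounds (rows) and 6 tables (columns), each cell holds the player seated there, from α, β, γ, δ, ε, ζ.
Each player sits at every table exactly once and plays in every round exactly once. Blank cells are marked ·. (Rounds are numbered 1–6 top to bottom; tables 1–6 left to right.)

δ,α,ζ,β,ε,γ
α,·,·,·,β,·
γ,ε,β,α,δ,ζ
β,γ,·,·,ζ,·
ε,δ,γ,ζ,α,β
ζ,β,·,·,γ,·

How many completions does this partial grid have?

Round 2, table 2: eliminating its round and table leaves {ζ}.
Round 2, table 3: eliminating its round and table leaves {δ, ε}.
Round 2, table 4: eliminating its round and table leaves {γ, δ, ε}.
Round 2, table 6: eliminating its round and table leaves {δ, ε}.
Round 4, table 3: eliminating its round and table leaves {α, δ, ε}.
Round 4, table 4: eliminating its round and table leaves {δ, ε}.
Round 4, table 6: eliminating its round and table leaves {α, δ, ε}.
Round 6, table 3: eliminating its round and table leaves {α, δ, ε}.
Round 6, table 4: eliminating its round and table leaves {δ, ε}.
Round 6, table 6: eliminating its round and table leaves {α, δ, ε}.
Enumerating the assignments across these blanks that avoid any round or table repeat gives 4 completions.

4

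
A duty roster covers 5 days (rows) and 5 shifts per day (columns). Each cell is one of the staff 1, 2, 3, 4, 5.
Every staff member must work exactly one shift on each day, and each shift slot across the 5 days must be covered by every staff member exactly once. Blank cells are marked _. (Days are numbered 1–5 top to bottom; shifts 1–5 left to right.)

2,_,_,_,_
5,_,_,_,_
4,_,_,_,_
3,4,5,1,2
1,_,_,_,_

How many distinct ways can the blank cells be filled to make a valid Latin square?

Day 1, shift 2: eliminating its day and shift leaves {1, 3, 5}.
Day 1, shift 3: eliminating its day and shift leaves {1, 3, 4}.
Day 1, shift 4: eliminating its day and shift leaves {3, 4, 5}.
Day 1, shift 5: eliminating its day and shift leaves {1, 3, 4, 5}.
Day 2, shift 2: eliminating its day and shift leaves {1, 2, 3}.
Day 2, shift 3: eliminating its day and shift leaves {1, 2, 3, 4}.
Day 2, shift 4: eliminating its day and shift leaves {2, 3, 4}.
Day 2, shift 5: eliminating its day and shift leaves {1, 3, 4}.
Day 3, shift 2: eliminating its day and shift leaves {1, 2, 3, 5}.
Day 3, shift 3: eliminating its day and shift leaves {1, 2, 3}.
Day 3, shift 4: eliminating its day and shift leaves {2, 3, 5}.
Day 3, shift 5: eliminating its day and shift leaves {1, 3, 5}.
Day 5, shift 2: eliminating its day and shift leaves {2, 3, 5}.
Day 5, shift 3: eliminating its day and shift leaves {2, 3, 4}.
Day 5, shift 4: eliminating its day and shift leaves {2, 3, 4, 5}.
Day 5, shift 5: eliminating its day and shift leaves {3, 4, 5}.
Enumerating the assignments across these blanks that avoid any day or shift repeat gives 56 completions.

56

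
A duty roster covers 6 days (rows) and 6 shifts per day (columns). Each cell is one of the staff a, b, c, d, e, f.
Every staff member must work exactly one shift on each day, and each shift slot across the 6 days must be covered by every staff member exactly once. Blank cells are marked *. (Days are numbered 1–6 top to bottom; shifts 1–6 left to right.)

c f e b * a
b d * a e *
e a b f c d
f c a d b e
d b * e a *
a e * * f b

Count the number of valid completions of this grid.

Day 1, shift 5: eliminating its day and shift leaves {d}.
Day 2, shift 3: eliminating its day and shift leaves {c, f}.
Day 2, shift 6: eliminating its day and shift leaves {c, f}.
Day 5, shift 3: eliminating its day and shift leaves {c, f}.
Day 5, shift 6: eliminating its day and shift leaves {c, f}.
Day 6, shift 3: eliminating its day and shift leaves {c, d}.
Day 6, shift 4: eliminating its day and shift leaves {c}.
Enumerating the assignments across these blanks that avoid any day or shift repeat gives 2 completions.

2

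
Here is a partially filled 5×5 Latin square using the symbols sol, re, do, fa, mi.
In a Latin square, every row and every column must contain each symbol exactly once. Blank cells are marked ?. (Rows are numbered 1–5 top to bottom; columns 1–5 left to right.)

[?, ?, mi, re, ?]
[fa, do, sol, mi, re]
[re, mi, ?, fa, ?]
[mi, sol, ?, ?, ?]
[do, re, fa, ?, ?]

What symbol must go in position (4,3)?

Row 1, column 1: row 1 has {re, mi} and column 1 has {re, do, fa, mi}, leaving only sol.
Row 1, column 2: row 1 has {sol, re, mi} and column 2 has {sol, re, do, mi}, leaving only fa.
Row 1, column 5: row 1 has {sol, re, fa, mi} and column 5 has {re}, leaving only do.
Row 3, column 3: row 3 has {re, fa, mi} and column 3 has {sol, fa, mi}, leaving only do.
Row 4 already has {sol, mi} and column 3 already has {sol, do, fa, mi}, so row 4, column 3 must be re.

re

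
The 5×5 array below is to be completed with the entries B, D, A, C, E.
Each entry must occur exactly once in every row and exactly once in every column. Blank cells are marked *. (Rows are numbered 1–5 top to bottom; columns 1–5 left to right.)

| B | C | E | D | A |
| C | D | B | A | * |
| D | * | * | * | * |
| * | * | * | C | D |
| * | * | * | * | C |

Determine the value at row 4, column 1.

Row 2, column 5: row 2 has {B, D, A, C} and column 5 has {D, A, C}, leaving only E.
Row 3, column 5: row 3 has {D} and column 5 has {D, A, C, E}, leaving only B.
Row 3, column 4: row 3 has {B, D} and column 4 has {D, A, C}, leaving only E.
Row 3, column 2: row 3 has {B, D, E} and column 2 has {D, C}, leaving only A.
Row 3, column 3: row 3 has {B, D, A, E} and column 3 has {B, E}, leaving only C.
Row 4, column 3: row 4 has {D, C} and column 3 has {B, C, E}, leaving only A.
Row 4 already has {D, A, C} and column 1 already has {B, D, C}, so row 4, column 1 must be E.

E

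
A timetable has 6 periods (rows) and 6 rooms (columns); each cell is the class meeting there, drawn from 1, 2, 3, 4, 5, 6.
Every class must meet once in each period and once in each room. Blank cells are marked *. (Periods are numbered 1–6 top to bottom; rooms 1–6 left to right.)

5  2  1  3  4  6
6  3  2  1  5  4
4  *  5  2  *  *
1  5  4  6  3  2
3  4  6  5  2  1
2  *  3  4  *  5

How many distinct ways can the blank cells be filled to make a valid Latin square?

Period 3, room 2: eliminating its period and room leaves {1, 6}.
Period 3, room 5: eliminating its period and room leaves {1, 6}.
Period 3, room 6: eliminating its period and room leaves {3}.
Period 6, room 2: eliminating its period and room leaves {1, 6}.
Period 6, room 5: eliminating its period and room leaves {1, 6}.
Enumerating the assignments across these blanks that avoid any period or room repeat gives 2 completions.

2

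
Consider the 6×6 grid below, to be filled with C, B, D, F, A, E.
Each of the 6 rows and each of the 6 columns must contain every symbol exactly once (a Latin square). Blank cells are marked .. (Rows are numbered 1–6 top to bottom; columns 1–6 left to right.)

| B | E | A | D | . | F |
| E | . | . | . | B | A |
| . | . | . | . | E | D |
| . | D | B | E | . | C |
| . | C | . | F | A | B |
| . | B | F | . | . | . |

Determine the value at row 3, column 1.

F

Row 1, column 5: row 1 has {B, D, F, A, E} and column 5 has {B, A, E}, leaving only C.
Row 2, column 2: row 2 has {B, A, E} and column 2 has {C, B, D, E}, leaving only F.
Row 2, column 4: row 2 has {B, F, A, E} and column 4 has {D, F, E}, leaving only C.
Row 2, column 3: row 2 has {C, B, F, A, E} and column 3 has {B, F, A}, leaving only D.
Row 3, column 2: row 3 has {D, E} and column 2 has {C, B, D, F, E}, leaving only A.
Row 3, column 3: row 3 has {D, A, E} and column 3 has {B, D, F, A}, leaving only C.
Row 3 already has {C, D, A, E} and column 1 already has {B, E}, so row 3, column 1 must be F.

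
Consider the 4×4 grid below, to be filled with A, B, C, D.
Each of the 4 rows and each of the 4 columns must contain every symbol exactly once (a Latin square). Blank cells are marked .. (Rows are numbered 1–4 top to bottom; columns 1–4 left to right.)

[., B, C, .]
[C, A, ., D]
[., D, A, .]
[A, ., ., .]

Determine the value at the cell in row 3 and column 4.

C

Row 1, column 1: row 1 has {B, C} and column 1 has {A, C}, leaving only D.
Row 1, column 4: row 1 has {B, C, D} and column 4 has {D}, leaving only A.
Row 2, column 3: row 2 has {A, C, D} and column 3 has {A, C}, leaving only B.
Row 3, column 1: row 3 has {A, D} and column 1 has {A, C, D}, leaving only B.
Row 3 already has {A, B, D} and column 4 already has {A, D}, so row 3, column 4 must be C.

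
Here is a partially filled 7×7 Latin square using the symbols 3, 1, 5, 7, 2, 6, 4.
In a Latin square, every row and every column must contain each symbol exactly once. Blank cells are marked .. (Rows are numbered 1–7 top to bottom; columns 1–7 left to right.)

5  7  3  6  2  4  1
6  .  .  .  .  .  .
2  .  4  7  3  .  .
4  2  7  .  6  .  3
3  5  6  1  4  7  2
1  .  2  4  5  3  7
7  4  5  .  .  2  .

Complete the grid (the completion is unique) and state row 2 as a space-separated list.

Row 2, column 3: row 2 has {6} and column 3 has {3, 5, 7, 2, 6, 4}, leaving only 1.
Row 2, column 2: row 2 has {1, 6} and column 2 has {5, 7, 2, 4}, leaving only 3.
Row 2, column 5: row 2 has {3, 1, 6} and column 5 has {3, 5, 2, 6, 4}, leaving only 7.
Row 2, column 6: row 2 has {3, 1, 7, 6} and column 6 has {3, 7, 2, 4}, leaving only 5.
Row 2, column 4: row 2 has {3, 1, 5, 7, 6} and column 4 has {1, 7, 6, 4}, leaving only 2.
Row 2, column 7: row 2 has {3, 1, 5, 7, 2, 6} and column 7 has {3, 1, 7, 2}, leaving only 4.
So row 2 reads: 6 3 1 2 7 5 4.

6 3 1 2 7 5 4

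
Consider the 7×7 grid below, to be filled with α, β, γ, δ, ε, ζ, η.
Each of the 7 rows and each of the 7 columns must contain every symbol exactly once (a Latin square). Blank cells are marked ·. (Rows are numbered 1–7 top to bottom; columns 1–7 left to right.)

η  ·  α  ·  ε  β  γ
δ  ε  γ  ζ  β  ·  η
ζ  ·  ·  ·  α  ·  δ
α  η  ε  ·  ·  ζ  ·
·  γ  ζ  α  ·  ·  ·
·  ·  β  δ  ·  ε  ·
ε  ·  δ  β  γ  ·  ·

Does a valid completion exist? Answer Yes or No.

Row 1, column 4: row 1 together with column 4 already contain {α, β, γ, δ, ε, ζ, η} — every symbol — so nothing can go there. The grid has no valid completion.

No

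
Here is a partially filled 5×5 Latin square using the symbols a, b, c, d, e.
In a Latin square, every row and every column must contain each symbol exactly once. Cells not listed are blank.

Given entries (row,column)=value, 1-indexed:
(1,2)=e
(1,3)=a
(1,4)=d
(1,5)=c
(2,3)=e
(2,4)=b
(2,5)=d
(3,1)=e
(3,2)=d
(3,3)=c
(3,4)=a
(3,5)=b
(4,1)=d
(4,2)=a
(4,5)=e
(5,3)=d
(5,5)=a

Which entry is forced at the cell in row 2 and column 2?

Row 2 already has {b, d, e} and column 2 already has {a, d, e}, so row 2, column 2 must be c.

c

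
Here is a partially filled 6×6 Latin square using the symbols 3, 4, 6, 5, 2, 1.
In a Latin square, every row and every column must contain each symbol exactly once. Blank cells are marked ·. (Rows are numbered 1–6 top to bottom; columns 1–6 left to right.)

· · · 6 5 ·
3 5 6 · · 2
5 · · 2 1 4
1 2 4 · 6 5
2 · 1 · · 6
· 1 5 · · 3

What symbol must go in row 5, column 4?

Row 1, column 1: row 1 has {6, 5} and column 1 has {3, 5, 2, 1}, leaving only 4.
Row 1, column 2: row 1 has {4, 6, 5} and column 2 has {5, 2, 1}, leaving only 3.
Row 1, column 3: row 1 has {3, 4, 6, 5} and column 3 has {4, 6, 5, 1}, leaving only 2.
Row 1, column 6: row 1 has {3, 4, 6, 5, 2} and column 6 has {3, 4, 6, 5, 2}, leaving only 1.
Row 2, column 5: row 2 has {3, 6, 5, 2} and column 5 has {6, 5, 1}, leaving only 4.
Row 2, column 4: row 2 has {3, 4, 6, 5, 2} and column 4 has {6, 2}, leaving only 1.
Row 3, column 2: row 3 has {4, 5, 2, 1} and column 2 has {3, 5, 2, 1}, leaving only 6.
Row 3, column 3: row 3 has {4, 6, 5, 2, 1} and column 3 has {4, 6, 5, 2, 1}, leaving only 3.
Row 4, column 4: row 4 has {4, 6, 5, 2, 1} and column 4 has {6, 2, 1}, leaving only 3.
Row 5, column 2: row 5 has {6, 2, 1} and column 2 has {3, 6, 5, 2, 1}, leaving only 4.
Row 5 already has {4, 6, 2, 1} and column 4 already has {3, 6, 2, 1}, so row 5, column 4 must be 5.

5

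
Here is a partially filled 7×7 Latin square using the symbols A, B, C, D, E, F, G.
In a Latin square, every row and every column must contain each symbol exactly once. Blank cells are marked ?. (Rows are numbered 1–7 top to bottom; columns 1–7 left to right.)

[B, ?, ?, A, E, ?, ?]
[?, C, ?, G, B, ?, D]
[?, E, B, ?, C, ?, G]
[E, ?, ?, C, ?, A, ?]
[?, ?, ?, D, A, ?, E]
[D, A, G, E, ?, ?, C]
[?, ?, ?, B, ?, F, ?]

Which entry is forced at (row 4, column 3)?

D

Row 1, column 7: row 1 has {A, B, E} and column 7 has {C, D, E, G}, leaving only F.
Row 2, column 6: row 2 has {B, C, D, G} and column 6 has {A, F}, leaving only E.
Row 3, column 4: row 3 has {B, C, E, G} and column 4 has {A, B, C, D, E, G}, leaving only F.
Row 3, column 1: row 3 has {B, C, E, F, G} and column 1 has {B, D, E}, leaving only A.
Row 2, column 1: row 2 has {B, C, D, E, G} and column 1 has {A, B, D, E}, leaving only F.
Row 2, column 3: row 2 has {B, C, D, E, F, G} and column 3 has {B, G}, leaving only A.
Row 3, column 6: row 3 has {A, B, C, E, F, G} and column 6 has {A, E, F}, leaving only D.
Row 4, column 7: row 4 has {A, C, E} and column 7 has {C, D, E, F, G}, leaving only B.
Row 6, column 5: row 6 has {A, C, D, E, G} and column 5 has {A, B, C, E}, leaving only F.
Row 6, column 6: row 6 has {A, C, D, E, F, G} and column 6 has {A, D, E, F}, leaving only B.
Row 7, column 7: row 7 has {B, F} and column 7 has {B, C, D, E, F, G}, leaving only A.
Row 4, column 3 is narrowed to {D, F}.
If it were F, then row 7, column 2 would be left with no valid symbol.
So row 4, column 3 must be D.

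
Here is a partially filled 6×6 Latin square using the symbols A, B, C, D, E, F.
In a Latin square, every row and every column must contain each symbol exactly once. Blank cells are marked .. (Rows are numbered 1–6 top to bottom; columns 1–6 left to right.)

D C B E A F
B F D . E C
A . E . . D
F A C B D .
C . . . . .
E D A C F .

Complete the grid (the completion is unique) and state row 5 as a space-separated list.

Row 5, column 3: row 5 has {C} and column 3 has {A, B, C, D, E}, leaving only F.
Row 5, column 5: row 5 has {C, F} and column 5 has {A, D, E, F}, leaving only B.
Row 5, column 2: row 5 has {B, C, F} and column 2 has {A, C, D, F}, leaving only E.
Row 5, column 6: row 5 has {B, C, E, F} and column 6 has {C, D, F}, leaving only A.
Row 5, column 4: row 5 has {A, B, C, E, F} and column 4 has {B, C, E}, leaving only D.
So row 5 reads: C E F D B A.

C E F D B A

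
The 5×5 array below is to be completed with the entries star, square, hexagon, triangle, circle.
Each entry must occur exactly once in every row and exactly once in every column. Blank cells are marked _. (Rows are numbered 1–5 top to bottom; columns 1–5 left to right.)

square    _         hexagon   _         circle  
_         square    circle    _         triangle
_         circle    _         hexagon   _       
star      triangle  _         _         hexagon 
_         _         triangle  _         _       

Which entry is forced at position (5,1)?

circle

Row 1, column 2: row 1 has {square, hexagon, circle} and column 2 has {square, triangle, circle}, leaving only star.
Row 1, column 4: row 1 has {star, square, hexagon, circle} and column 4 has {hexagon}, leaving only triangle.
Row 2, column 1: row 2 has {square, triangle, circle} and column 1 has {star, square}, leaving only hexagon.
Row 5 already has {triangle} and column 1 already has {star, square, hexagon}, so row 5, column 1 must be circle.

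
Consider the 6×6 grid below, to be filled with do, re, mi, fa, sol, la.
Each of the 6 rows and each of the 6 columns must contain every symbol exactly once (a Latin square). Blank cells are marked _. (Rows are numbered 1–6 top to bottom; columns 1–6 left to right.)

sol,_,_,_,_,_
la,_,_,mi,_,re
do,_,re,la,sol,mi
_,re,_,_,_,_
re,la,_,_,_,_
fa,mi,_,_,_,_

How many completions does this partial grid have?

22

Row 1, column 2: eliminating its row and column leaves {do, fa}.
Row 1, column 3: eliminating its row and column leaves {do, mi, fa, la}.
Row 1, column 4: eliminating its row and column leaves {do, re, fa}.
Row 1, column 5: eliminating its row and column leaves {do, re, mi, fa, la}.
Row 1, column 6: eliminating its row and column leaves {do, fa, la}.
Row 2, column 2: eliminating its row and column leaves {do, fa, sol}.
Row 2, column 3: eliminating its row and column leaves {do, fa, sol}.
Row 2, column 5: eliminating its row and column leaves {do, fa}.
Row 3, column 2: eliminating its row and column leaves {fa}.
Row 4, column 1: eliminating its row and column leaves {mi}.
Row 4, column 3: eliminating its row and column leaves {do, mi, fa, sol, la}.
Row 4, column 4: eliminating its row and column leaves {do, fa, sol}.
Row 4, column 5: eliminating its row and column leaves {do, mi, fa, la}.
Row 4, column 6: eliminating its row and column leaves {do, fa, sol, la}.
Row 5, column 3: eliminating its row and column leaves {do, mi, fa, sol}.
Row 5, column 4: eliminating its row and column leaves {do, fa, sol}.
Row 5, column 5: eliminating its row and column leaves {do, mi, fa}.
Row 5, column 6: eliminating its row and column leaves {do, fa, sol}.
Row 6, column 3: eliminating its row and column leaves {do, sol, la}.
Row 6, column 4: eliminating its row and column leaves {do, re, sol}.
Row 6, column 5: eliminating its row and column leaves {do, re, la}.
Row 6, column 6: eliminating its row and column leaves {do, sol, la}.
Enumerating the assignments across these blanks that avoid any row or column repeat gives 22 completions.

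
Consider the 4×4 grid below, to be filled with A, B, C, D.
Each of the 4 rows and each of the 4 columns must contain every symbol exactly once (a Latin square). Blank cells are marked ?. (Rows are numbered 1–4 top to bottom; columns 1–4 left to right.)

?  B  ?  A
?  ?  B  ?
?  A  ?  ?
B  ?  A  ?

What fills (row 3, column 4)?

Row 3, column 4 is narrowed to {B, C, D}.
If it were C, then row 4, column 4 would be left with no valid symbol.
If it were D, then row 4, column 4 would be left with no valid symbol.
So row 3, column 4 must be B.

B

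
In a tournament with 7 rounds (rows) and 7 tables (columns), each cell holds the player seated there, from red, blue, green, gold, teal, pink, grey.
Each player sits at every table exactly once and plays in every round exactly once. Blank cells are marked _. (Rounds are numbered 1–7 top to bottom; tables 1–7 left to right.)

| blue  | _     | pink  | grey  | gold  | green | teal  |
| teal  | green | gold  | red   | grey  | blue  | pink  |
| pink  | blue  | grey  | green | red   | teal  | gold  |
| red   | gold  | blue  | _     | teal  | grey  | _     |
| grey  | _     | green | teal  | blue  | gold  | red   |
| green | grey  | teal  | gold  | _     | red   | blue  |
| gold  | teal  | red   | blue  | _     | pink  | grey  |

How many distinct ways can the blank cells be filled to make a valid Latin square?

Round 1, table 2: eliminating its round and table leaves {red}.
Round 4, table 4: eliminating its round and table leaves {pink}.
Round 4, table 7: eliminating its round and table leaves {green}.
Round 5, table 2: eliminating its round and table leaves {pink}.
Round 6, table 5: eliminating its round and table leaves {pink}.
Round 7, table 5: eliminating its round and table leaves {green}.
Only one assignment across all blanks avoids any round or table repeat, giving 1 completion.

1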